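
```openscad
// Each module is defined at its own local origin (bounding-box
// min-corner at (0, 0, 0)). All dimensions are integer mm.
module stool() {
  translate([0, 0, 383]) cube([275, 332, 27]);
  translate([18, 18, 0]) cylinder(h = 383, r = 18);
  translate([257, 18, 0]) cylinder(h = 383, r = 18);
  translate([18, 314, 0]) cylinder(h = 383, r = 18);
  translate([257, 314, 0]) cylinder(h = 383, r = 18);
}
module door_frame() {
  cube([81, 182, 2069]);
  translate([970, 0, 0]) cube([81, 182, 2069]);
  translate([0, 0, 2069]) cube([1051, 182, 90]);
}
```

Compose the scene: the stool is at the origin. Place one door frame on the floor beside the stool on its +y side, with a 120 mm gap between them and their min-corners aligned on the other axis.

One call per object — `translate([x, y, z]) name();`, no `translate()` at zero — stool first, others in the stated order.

stool();
translate([0, 452, 0]) door_frame();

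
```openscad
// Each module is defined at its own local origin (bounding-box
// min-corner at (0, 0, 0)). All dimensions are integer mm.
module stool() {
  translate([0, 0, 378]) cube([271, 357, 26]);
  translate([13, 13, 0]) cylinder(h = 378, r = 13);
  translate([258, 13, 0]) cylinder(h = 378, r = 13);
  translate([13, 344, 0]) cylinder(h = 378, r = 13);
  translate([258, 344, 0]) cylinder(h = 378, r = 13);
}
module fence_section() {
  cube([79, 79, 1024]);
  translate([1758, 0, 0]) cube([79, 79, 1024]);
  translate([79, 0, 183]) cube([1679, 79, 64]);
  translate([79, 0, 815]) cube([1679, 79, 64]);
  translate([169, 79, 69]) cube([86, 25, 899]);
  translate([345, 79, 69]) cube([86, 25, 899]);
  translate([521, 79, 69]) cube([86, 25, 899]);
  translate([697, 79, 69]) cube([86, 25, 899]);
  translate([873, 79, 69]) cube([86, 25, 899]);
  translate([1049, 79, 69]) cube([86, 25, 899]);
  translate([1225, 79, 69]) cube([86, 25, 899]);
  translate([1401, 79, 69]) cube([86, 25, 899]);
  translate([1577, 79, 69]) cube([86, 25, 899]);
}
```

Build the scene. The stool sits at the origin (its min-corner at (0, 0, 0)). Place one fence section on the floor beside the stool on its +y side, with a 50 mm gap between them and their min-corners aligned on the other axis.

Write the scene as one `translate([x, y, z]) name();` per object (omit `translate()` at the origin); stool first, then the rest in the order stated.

stool();
translate([0, 407, 0]) fence_section();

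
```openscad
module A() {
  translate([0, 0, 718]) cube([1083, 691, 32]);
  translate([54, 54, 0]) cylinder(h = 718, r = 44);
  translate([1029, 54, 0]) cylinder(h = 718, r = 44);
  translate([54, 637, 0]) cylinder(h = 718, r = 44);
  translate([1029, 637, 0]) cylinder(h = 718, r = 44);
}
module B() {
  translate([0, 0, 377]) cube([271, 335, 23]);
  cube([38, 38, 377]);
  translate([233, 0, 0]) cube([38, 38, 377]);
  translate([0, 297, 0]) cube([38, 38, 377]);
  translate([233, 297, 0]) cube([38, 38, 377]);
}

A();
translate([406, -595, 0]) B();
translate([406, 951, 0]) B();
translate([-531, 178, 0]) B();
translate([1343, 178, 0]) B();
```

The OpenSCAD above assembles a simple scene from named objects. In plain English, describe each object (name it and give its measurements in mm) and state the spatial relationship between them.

A is a rectangular dining table. The top is 1083×691×32 mm with its upper surface at z = 750 mm. It stands on four round legs of 88 mm diameter, each leg's bounding box inset 10 mm from the nearest pair of top edges, running from the floor to the underside of the top.

B is a four-legged stool. The seat is 271×335 mm, 23 mm thick, top at z = 400 mm. It stands on four square legs, each 38×38 mm in cross-section, from z = 0 to the seat underside, each flush with a corner of the seat.

Four stools sit around the table at the −y, +y, −x, +x sides.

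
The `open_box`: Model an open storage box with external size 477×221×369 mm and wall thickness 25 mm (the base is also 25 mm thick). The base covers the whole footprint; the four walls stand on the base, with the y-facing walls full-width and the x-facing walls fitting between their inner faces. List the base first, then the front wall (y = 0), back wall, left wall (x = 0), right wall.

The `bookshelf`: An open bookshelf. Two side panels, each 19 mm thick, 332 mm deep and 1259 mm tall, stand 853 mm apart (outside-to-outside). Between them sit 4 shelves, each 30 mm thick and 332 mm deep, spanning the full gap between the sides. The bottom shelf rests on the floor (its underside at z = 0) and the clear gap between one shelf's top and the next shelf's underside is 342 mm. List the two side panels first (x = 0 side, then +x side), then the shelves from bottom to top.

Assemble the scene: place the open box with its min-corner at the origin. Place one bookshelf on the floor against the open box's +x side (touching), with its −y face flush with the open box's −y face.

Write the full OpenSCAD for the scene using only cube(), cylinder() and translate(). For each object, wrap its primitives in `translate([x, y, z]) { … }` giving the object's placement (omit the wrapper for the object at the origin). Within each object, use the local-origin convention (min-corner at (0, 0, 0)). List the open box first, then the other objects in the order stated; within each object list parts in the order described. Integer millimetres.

cube([477, 221, 25]);
translate([0, 0, 25]) cube([477, 25, 344]);
translate([0, 196, 25]) cube([477, 25, 344]);
translate([0, 25, 25]) cube([25, 171, 344]);
translate([452, 25, 25]) cube([25, 171, 344]);
translate([477, 0, 0]) {
  cube([19, 332, 1259]);
  translate([834, 0, 0]) cube([19, 332, 1259]);
  translate([19, 0, 0]) cube([815, 332, 30]);
  translate([19, 0, 372]) cube([815, 332, 30]);
  translate([19, 0, 744]) cube([815, 332, 30]);
  translate([19, 0, 1116]) cube([815, 332, 30]);
}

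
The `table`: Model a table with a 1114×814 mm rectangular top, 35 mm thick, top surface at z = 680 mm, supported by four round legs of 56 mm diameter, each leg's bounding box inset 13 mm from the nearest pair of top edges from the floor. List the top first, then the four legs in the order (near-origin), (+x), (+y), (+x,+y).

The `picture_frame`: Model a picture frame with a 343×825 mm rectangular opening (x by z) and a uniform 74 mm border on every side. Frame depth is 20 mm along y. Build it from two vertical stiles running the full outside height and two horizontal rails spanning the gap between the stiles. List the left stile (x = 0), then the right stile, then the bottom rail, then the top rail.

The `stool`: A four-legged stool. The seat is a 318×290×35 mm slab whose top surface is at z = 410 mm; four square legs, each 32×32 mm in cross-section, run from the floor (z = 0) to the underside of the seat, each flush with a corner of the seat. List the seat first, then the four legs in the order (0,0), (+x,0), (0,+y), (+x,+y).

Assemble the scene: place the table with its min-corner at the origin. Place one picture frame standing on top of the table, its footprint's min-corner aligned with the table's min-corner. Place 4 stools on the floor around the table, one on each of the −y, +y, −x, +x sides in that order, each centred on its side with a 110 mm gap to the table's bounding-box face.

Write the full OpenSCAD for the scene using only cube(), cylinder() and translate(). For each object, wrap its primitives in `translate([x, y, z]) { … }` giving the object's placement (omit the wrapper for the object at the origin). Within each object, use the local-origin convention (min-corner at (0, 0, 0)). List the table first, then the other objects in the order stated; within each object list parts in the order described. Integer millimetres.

translate([0, 0, 645]) cube([1114, 814, 35]);
translate([41, 41, 0]) cylinder(h = 645, r = 28);
translate([1073, 41, 0]) cylinder(h = 645, r = 28);
translate([41, 773, 0]) cylinder(h = 645, r = 28);
translate([1073, 773, 0]) cylinder(h = 645, r = 28);
translate([0, 0, 680]) {
  cube([74, 20, 973]);
  translate([417, 0, 0]) cube([74, 20, 973]);
  translate([74, 0, 0]) cube([343, 20, 74]);
  translate([74, 0, 899]) cube([343, 20, 74]);
}
translate([398, -400, 0]) {
  translate([0, 0, 375]) cube([318, 290, 35]);
  cube([32, 32, 375]);
  translate([286, 0, 0]) cube([32, 32, 375]);
  translate([0, 258, 0]) cube([32, 32, 375]);
  translate([286, 258, 0]) cube([32, 32, 375]);
}
translate([398, 924, 0]) {
  translate([0, 0, 375]) cube([318, 290, 35]);
  cube([32, 32, 375]);
  translate([286, 0, 0]) cube([32, 32, 375]);
  translate([0, 258, 0]) cube([32, 32, 375]);
  translate([286, 258, 0]) cube([32, 32, 375]);
}
translate([-428, 262, 0]) {
  translate([0, 0, 375]) cube([318, 290, 35]);
  cube([32, 32, 375]);
  translate([286, 0, 0]) cube([32, 32, 375]);
  translate([0, 258, 0]) cube([32, 32, 375]);
  translate([286, 258, 0]) cube([32, 32, 375]);
}
translate([1224, 262, 0]) {
  translate([0, 0, 375]) cube([318, 290, 35]);
  cube([32, 32, 375]);
  translate([286, 0, 0]) cube([32, 32, 375]);
  translate([0, 258, 0]) cube([32, 32, 375]);
  translate([286, 258, 0]) cube([32, 32, 375]);
}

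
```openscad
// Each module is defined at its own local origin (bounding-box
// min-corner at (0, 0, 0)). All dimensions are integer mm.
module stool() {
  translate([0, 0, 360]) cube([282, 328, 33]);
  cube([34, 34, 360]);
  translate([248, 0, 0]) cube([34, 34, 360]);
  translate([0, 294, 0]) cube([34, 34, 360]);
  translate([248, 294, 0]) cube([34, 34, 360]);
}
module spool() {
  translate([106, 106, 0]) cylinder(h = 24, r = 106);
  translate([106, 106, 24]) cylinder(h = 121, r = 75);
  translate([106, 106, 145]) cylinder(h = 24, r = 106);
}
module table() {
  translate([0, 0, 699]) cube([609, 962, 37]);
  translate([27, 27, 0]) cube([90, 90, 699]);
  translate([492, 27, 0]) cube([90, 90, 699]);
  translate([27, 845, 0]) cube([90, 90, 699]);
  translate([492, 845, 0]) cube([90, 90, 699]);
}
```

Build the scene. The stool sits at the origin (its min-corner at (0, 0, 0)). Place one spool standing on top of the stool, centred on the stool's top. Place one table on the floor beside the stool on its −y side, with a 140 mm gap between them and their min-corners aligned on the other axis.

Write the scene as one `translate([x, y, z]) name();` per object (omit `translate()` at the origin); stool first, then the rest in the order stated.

stool();
translate([35, 58, 393]) spool();
translate([0, -1102, 0]) table();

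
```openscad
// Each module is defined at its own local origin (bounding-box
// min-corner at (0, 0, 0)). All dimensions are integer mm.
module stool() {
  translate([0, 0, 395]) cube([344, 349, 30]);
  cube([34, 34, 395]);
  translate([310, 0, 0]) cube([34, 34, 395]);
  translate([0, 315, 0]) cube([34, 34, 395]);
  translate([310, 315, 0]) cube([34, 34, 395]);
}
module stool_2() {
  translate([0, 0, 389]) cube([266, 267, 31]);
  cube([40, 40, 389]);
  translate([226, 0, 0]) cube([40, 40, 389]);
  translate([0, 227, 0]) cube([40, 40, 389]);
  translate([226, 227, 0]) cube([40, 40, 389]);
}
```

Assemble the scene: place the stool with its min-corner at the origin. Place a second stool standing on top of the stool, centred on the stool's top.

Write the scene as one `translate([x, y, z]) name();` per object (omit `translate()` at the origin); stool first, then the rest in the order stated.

stool();
translate([39, 41, 425]) stool_2();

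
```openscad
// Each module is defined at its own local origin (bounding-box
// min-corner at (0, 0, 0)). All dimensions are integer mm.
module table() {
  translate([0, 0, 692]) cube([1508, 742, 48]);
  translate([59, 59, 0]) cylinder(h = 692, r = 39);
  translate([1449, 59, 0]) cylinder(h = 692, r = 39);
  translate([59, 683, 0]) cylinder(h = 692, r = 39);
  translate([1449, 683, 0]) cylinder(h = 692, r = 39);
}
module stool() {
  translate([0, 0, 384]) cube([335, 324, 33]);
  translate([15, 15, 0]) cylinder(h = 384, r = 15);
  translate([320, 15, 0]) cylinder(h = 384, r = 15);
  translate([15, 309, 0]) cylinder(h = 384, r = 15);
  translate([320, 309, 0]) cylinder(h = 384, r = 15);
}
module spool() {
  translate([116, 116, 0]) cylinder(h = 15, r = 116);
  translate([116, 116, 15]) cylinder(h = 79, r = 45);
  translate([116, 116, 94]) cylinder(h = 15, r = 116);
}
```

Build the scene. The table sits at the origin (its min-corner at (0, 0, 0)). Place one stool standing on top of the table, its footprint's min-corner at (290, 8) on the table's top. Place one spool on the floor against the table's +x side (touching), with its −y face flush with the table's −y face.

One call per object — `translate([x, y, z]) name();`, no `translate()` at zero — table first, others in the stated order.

table();
translate([290, 8, 740]) stool();
translate([1508, 0, 0]) spool();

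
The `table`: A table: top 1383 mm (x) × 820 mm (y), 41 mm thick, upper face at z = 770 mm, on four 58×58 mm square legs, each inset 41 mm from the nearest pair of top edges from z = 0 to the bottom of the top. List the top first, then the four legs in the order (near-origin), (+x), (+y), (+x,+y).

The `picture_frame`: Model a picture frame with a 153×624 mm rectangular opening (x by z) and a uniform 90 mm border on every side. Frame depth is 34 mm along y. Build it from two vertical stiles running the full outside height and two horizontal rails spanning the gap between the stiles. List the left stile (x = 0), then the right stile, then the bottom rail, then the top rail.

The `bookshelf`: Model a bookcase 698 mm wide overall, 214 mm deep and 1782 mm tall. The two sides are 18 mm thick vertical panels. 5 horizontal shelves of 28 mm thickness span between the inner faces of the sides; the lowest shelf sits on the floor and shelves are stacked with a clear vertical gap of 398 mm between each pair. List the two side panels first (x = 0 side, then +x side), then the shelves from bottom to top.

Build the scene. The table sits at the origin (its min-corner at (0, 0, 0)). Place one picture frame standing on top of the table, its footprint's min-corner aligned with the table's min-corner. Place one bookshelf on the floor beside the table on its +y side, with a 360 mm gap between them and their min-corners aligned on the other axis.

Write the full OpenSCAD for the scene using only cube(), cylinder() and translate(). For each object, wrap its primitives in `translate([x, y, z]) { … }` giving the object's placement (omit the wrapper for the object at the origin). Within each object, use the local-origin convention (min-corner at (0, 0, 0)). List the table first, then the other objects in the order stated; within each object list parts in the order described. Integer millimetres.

translate([0, 0, 729]) cube([1383, 820, 41]);
translate([41, 41, 0]) cube([58, 58, 729]);
translate([1284, 41, 0]) cube([58, 58, 729]);
translate([41, 721, 0]) cube([58, 58, 729]);
translate([1284, 721, 0]) cube([58, 58, 729]);
translate([0, 0, 770]) {
  cube([90, 34, 804]);
  translate([243, 0, 0]) cube([90, 34, 804]);
  translate([90, 0, 0]) cube([153, 34, 90]);
  translate([90, 0, 714]) cube([153, 34, 90]);
}
translate([0, 1180, 0]) {
  cube([18, 214, 1782]);
  translate([680, 0, 0]) cube([18, 214, 1782]);
  translate([18, 0, 0]) cube([662, 214, 28]);
  translate([18, 0, 426]) cube([662, 214, 28]);
  translate([18, 0, 852]) cube([662, 214, 28]);
  translate([18, 0, 1278]) cube([662, 214, 28]);
  translate([18, 0, 1704]) cube([662, 214, 28]);
}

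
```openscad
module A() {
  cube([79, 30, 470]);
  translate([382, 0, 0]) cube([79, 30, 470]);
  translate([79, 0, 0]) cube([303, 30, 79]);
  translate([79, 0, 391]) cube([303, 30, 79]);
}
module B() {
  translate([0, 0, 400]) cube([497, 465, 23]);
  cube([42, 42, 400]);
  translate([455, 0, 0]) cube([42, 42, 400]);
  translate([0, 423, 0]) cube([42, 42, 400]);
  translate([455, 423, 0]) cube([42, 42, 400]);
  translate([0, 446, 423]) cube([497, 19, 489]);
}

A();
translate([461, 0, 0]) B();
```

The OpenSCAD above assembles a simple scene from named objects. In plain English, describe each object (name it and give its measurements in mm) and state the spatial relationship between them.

A is a picture frame with a 303×312 mm rectangular opening (x by z) and a uniform 79 mm border on every side. Frame depth is 30 mm along y. It is built from two vertical stiles running the full outside height and two horizontal rails spanning the gap between the stiles.

B is a chair. The seat is a 497×465×23 mm slab with its top at z = 423 mm, on four 42×42 mm corner legs (flush with the seat edges, standing on z = 0). A flat backrest 19 mm thick, 489 mm tall, spans the full seat width and rises from the seat top along its +y edge, rear face flush with the rear of the seat.

The chair is against the picture frame's +x side, with their −y faces flush.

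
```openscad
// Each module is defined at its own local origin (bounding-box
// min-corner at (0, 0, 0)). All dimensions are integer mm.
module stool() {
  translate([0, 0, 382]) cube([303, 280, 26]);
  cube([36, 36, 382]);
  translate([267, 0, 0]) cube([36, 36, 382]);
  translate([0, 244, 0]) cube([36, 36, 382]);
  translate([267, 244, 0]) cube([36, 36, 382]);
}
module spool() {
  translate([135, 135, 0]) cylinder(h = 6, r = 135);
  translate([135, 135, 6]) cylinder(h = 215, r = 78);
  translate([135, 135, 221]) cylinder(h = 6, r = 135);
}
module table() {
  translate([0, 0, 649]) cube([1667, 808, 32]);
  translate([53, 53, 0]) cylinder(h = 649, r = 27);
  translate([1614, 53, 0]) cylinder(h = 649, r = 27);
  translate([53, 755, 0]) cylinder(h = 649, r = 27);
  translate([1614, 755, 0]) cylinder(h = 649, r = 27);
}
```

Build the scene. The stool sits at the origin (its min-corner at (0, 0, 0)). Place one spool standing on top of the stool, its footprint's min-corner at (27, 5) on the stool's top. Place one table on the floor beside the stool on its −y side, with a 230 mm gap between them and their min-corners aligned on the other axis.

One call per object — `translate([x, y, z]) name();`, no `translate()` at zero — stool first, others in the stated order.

stool();
translate([27, 5, 408]) spool();
translate([0, -1038, 0]) table();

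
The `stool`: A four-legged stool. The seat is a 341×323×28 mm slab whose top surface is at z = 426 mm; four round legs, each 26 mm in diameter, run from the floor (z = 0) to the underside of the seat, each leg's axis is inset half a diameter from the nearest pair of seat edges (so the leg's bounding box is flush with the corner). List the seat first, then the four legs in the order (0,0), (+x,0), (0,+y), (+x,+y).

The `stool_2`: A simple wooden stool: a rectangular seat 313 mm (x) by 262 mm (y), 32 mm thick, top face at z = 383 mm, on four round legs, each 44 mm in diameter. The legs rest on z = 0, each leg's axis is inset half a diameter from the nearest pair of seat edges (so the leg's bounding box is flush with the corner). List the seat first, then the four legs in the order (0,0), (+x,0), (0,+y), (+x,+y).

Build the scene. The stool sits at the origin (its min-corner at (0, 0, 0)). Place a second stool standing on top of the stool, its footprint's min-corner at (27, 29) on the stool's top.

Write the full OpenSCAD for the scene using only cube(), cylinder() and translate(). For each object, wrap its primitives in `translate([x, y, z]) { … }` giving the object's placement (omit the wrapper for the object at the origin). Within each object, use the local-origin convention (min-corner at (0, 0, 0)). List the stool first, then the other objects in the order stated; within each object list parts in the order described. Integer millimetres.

translate([0, 0, 398]) cube([341, 323, 28]);
translate([13, 13, 0]) cylinder(h = 398, r = 13);
translate([328, 13, 0]) cylinder(h = 398, r = 13);
translate([13, 310, 0]) cylinder(h = 398, r = 13);
translate([328, 310, 0]) cylinder(h = 398, r = 13);
translate([27, 29, 426]) {
  translate([0, 0, 351]) cube([313, 262, 32]);
  translate([22, 22, 0]) cylinder(h = 351, r = 22);
  translate([291, 22, 0]) cylinder(h = 351, r = 22);
  translate([22, 240, 0]) cylinder(h = 351, r = 22);
  translate([291, 240, 0]) cylinder(h = 351, r = 22);
}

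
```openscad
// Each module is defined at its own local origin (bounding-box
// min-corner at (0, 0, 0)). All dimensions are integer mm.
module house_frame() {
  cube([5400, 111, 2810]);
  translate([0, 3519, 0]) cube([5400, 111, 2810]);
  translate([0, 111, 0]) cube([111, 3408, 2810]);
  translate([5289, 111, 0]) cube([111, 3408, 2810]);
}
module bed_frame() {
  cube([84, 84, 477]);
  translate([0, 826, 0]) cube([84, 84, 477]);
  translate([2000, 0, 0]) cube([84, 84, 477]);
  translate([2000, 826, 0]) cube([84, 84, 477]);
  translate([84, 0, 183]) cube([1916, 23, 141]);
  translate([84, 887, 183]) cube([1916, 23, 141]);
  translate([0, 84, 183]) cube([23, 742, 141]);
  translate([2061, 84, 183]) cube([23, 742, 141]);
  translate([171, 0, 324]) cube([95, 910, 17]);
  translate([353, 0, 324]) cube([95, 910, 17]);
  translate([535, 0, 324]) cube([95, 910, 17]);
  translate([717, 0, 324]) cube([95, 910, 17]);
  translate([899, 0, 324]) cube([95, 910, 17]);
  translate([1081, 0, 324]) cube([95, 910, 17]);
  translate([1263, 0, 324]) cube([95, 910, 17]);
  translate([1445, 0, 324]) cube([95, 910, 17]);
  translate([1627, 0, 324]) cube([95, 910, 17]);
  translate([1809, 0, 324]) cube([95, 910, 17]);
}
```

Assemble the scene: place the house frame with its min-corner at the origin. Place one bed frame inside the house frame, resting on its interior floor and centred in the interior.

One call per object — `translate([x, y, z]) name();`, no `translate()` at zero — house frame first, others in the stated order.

house_frame();
translate([1658, 1360, 0]) bed_frame();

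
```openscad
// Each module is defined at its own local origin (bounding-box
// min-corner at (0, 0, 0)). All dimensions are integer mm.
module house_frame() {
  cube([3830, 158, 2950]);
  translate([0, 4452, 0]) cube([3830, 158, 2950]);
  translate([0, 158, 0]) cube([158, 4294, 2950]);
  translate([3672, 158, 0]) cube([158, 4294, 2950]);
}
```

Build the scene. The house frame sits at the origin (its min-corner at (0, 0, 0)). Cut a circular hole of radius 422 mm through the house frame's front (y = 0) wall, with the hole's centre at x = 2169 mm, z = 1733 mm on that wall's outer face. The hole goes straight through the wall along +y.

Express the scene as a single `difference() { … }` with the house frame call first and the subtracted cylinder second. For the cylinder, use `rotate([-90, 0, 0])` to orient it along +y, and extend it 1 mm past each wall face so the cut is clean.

difference() {
  house_frame();
  translate([2169, -1, 1733]) rotate([-90, 0, 0]) cylinder(h = 160, r = 422);
}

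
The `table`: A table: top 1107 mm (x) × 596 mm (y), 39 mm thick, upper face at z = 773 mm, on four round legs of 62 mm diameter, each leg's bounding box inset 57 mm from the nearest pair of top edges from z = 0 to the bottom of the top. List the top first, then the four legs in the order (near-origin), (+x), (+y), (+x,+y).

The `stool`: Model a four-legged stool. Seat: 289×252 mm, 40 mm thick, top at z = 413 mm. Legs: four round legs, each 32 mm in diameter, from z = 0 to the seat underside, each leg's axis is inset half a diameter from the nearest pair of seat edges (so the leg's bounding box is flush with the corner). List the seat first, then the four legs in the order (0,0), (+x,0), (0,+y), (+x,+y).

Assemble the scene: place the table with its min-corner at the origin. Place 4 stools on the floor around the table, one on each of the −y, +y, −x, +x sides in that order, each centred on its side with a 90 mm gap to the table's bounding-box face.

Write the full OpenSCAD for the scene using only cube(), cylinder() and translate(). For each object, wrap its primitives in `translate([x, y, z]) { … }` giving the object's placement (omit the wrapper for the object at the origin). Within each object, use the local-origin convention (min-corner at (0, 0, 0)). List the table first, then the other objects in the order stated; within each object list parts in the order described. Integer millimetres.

translate([0, 0, 734]) cube([1107, 596, 39]);
translate([88, 88, 0]) cylinder(h = 734, r = 31);
translate([1019, 88, 0]) cylinder(h = 734, r = 31);
translate([88, 508, 0]) cylinder(h = 734, r = 31);
translate([1019, 508, 0]) cylinder(h = 734, r = 31);
translate([409, -342, 0]) {
  translate([0, 0, 373]) cube([289, 252, 40]);
  translate([16, 16, 0]) cylinder(h = 373, r = 16);
  translate([273, 16, 0]) cylinder(h = 373, r = 16);
  translate([16, 236, 0]) cylinder(h = 373, r = 16);
  translate([273, 236, 0]) cylinder(h = 373, r = 16);
}
translate([409, 686, 0]) {
  translate([0, 0, 373]) cube([289, 252, 40]);
  translate([16, 16, 0]) cylinder(h = 373, r = 16);
  translate([273, 16, 0]) cylinder(h = 373, r = 16);
  translate([16, 236, 0]) cylinder(h = 373, r = 16);
  translate([273, 236, 0]) cylinder(h = 373, r = 16);
}
translate([-379, 172, 0]) {
  translate([0, 0, 373]) cube([289, 252, 40]);
  translate([16, 16, 0]) cylinder(h = 373, r = 16);
  translate([273, 16, 0]) cylinder(h = 373, r = 16);
  translate([16, 236, 0]) cylinder(h = 373, r = 16);
  translate([273, 236, 0]) cylinder(h = 373, r = 16);
}
translate([1197, 172, 0]) {
  translate([0, 0, 373]) cube([289, 252, 40]);
  translate([16, 16, 0]) cylinder(h = 373, r = 16);
  translate([273, 16, 0]) cylinder(h = 373, r = 16);
  translate([16, 236, 0]) cylinder(h = 373, r = 16);
  translate([273, 236, 0]) cylinder(h = 373, r = 16);
}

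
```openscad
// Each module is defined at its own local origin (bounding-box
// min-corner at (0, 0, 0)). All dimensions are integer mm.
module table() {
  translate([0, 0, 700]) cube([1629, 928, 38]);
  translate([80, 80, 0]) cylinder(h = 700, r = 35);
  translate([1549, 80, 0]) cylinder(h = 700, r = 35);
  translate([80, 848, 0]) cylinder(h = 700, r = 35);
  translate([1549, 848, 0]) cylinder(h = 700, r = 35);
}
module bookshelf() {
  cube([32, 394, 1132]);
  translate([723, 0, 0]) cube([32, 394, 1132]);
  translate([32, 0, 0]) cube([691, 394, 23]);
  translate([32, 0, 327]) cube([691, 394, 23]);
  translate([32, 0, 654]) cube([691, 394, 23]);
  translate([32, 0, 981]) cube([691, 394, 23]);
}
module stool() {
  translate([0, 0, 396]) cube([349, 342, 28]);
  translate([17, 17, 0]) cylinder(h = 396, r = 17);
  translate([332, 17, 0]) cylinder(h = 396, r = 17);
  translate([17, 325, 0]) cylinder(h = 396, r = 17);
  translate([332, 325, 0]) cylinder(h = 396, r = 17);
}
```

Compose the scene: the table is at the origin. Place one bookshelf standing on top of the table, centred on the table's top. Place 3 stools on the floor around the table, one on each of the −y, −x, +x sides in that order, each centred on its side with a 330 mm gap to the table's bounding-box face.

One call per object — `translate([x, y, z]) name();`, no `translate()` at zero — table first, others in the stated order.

table();
translate([437, 267, 738]) bookshelf();
translate([640, -672, 0]) stool();
translate([-679, 293, 0]) stool();
translate([1959, 293, 0]) stool();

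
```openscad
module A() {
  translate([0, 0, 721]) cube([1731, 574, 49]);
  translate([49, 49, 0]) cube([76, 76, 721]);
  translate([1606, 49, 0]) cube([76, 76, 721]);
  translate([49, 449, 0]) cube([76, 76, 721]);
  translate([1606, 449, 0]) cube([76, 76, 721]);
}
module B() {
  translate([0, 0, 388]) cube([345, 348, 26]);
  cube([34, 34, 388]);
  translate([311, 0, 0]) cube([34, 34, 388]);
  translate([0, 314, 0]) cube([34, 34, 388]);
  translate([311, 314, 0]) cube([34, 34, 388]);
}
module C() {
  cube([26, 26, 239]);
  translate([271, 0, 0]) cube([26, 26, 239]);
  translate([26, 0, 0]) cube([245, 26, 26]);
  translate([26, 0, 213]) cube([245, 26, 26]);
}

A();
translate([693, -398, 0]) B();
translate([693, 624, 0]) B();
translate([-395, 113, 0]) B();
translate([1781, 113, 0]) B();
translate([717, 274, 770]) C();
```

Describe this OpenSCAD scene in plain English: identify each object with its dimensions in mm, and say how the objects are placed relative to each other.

A is a rectangular dining table. The top is 1731×574×49 mm with its upper surface at z = 770 mm. It stands on four 76×76 mm square legs, each inset 49 mm from the nearest pair of top edges, running from the floor to the underside of the top.

B is a four-legged stool. The seat is 345×348 mm, 26 mm thick, top at z = 414 mm. It stands on four square legs, each 34×34 mm in cross-section, from z = 0 to the seat underside, each flush with a corner of the seat.

C is a picture frame with a 245×187 mm rectangular opening (x by z) and a uniform 26 mm border on every side. Frame depth is 26 mm along y. It is built from two vertical stiles running the full outside height and two horizontal rails spanning the gap between the stiles.

Four stools sit around the table at the −y, +y, −x, +x sides. The picture frame is on top of the table, centred.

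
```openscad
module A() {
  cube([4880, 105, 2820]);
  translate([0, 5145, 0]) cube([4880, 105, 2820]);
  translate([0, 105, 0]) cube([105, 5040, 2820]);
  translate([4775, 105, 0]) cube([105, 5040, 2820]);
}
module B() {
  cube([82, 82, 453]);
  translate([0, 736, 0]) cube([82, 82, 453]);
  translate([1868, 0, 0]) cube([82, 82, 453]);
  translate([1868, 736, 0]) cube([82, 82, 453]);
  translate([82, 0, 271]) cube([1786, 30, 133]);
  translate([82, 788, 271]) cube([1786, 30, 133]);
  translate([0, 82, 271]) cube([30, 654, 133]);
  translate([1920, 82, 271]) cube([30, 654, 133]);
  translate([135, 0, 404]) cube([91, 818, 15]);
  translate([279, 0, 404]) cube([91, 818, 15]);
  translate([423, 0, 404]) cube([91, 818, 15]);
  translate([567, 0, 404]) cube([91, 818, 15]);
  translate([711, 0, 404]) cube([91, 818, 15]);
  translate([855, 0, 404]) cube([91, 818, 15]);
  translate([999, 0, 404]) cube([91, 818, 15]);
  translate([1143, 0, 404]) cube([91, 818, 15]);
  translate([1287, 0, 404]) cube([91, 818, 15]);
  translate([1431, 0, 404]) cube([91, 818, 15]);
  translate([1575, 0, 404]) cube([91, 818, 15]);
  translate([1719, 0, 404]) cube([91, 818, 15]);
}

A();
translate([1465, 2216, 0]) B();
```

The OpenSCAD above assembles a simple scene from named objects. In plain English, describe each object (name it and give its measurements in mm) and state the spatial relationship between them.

A is the wall frame of a small rectangular building: four walls, each 2820 mm tall and 105 mm thick, enclosing a footprint 4880 mm (x) by 5250 mm (y) outside-to-outside, with no floor or roof. The front and back walls (the −y and +y sides) span the full width; the two side walls fit between them.

B is a bed frame 1950 mm long (x) by 818 mm wide (y). Four 82×82 mm corner posts, 453 mm tall, at the corners of the footprint. Four rails of 30 mm thickness and 133 mm height run between adjacent posts with their undersides at z = 271 mm, their outer faces flush with the outside of the frame (the two x-running rails run between the posts' inner faces; the two y-running rails run between the posts' inner faces). 12 slats, each 91 mm wide (x) and 15 mm thick, lie across the top of the two x-running rails, running the full 818 mm width of the frame in y; the slats are evenly spaced along x between the inner faces of the end posts with equal gaps (rounded down to the nearest mm) at the −x end and between each pair — any rounding remainder accumulates at the +x end.

The bed frame sits inside the house frame, centred.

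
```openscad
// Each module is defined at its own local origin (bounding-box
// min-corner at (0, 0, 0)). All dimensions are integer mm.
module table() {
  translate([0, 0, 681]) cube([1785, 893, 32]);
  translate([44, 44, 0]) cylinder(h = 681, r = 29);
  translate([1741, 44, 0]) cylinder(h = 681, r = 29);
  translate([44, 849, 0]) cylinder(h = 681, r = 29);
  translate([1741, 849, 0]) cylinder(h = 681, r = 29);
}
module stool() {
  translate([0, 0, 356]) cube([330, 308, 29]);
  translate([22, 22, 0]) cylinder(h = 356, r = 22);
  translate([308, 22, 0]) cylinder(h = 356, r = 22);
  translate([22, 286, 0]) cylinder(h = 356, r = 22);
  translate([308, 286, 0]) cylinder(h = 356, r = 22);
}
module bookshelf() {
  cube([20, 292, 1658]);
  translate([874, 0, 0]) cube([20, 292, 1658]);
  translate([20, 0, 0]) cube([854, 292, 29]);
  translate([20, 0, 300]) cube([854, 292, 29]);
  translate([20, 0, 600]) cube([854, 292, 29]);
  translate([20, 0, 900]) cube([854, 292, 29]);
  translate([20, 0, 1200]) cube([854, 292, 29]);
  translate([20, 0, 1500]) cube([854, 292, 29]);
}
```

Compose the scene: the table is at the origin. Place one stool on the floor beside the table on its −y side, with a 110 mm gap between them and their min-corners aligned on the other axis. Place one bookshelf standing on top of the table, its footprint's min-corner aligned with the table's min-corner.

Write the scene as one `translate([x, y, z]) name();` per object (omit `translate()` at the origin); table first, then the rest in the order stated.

table();
translate([0, -418, 0]) stool();
translate([0, 0, 713]) bookshelf();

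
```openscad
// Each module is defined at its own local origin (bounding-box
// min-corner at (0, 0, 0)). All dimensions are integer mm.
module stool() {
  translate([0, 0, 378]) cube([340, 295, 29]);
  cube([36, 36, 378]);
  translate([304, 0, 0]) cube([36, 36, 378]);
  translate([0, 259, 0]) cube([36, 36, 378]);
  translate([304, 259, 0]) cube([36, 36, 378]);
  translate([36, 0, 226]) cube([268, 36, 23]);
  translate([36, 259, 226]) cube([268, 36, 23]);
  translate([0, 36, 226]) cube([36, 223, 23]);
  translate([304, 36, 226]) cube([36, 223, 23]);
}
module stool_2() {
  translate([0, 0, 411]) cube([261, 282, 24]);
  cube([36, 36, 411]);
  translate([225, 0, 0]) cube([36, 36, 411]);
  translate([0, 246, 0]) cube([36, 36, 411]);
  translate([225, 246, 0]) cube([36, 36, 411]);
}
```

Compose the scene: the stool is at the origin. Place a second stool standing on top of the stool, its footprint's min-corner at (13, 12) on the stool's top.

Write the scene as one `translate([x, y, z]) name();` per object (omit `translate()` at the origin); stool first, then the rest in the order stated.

stool();
translate([13, 12, 407]) stool_2();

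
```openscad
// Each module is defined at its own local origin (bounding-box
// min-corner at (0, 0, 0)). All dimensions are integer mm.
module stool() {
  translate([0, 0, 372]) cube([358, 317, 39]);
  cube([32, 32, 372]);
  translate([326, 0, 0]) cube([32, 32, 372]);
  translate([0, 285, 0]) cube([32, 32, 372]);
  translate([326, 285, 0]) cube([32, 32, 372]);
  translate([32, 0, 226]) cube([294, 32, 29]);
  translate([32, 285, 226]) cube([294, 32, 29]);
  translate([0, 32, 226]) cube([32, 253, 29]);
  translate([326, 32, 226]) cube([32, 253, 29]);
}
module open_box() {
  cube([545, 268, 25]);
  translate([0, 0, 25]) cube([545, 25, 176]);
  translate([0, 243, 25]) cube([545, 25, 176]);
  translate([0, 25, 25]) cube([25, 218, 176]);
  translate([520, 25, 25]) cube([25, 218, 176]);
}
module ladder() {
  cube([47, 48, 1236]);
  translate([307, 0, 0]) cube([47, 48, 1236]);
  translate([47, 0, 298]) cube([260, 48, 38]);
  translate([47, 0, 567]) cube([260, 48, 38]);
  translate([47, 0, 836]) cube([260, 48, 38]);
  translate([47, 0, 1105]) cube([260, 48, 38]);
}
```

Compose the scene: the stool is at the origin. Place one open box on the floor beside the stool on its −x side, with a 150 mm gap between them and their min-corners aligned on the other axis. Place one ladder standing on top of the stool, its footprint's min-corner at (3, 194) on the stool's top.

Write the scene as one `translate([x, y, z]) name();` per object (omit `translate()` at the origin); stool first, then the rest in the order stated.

stool();
translate([-695, 0, 0]) open_box();
translate([3, 194, 411]) ladder();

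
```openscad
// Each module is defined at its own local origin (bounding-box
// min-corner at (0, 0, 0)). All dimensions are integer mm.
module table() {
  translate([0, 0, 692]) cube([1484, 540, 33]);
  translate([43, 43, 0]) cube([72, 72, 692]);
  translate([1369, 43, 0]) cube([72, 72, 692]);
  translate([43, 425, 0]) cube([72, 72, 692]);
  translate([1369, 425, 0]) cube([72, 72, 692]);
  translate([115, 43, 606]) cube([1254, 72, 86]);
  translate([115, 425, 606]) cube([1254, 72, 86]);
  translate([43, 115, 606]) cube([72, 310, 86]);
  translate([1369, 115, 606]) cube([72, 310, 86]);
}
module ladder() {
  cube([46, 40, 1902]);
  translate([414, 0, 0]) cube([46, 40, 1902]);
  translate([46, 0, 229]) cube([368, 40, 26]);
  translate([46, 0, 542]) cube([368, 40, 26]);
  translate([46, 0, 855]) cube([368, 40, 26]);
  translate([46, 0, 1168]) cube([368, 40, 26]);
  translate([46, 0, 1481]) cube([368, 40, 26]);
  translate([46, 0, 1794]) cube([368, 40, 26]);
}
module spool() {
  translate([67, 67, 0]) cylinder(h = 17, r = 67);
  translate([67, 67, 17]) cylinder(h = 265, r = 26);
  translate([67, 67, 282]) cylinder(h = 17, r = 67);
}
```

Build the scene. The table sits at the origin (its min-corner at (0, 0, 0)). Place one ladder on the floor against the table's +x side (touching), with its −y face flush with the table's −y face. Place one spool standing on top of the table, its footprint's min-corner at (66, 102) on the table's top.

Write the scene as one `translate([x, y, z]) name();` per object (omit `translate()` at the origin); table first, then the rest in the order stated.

table();
translate([1484, 0, 0]) ladder();
translate([66, 102, 725]) spool();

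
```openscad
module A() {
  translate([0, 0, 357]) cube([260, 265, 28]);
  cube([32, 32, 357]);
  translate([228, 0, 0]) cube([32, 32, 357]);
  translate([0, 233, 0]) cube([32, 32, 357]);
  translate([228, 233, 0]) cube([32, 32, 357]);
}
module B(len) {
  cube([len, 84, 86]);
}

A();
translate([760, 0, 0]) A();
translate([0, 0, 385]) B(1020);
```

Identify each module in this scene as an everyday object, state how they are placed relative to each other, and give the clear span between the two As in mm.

A is a stool. B is a beam. A beam spans the tops of two stools. The clear span between the two stools is 500 mm.

Second stool starts at x = 760; first ends at x = 260; clear span = 760 − 260 = 500 mm.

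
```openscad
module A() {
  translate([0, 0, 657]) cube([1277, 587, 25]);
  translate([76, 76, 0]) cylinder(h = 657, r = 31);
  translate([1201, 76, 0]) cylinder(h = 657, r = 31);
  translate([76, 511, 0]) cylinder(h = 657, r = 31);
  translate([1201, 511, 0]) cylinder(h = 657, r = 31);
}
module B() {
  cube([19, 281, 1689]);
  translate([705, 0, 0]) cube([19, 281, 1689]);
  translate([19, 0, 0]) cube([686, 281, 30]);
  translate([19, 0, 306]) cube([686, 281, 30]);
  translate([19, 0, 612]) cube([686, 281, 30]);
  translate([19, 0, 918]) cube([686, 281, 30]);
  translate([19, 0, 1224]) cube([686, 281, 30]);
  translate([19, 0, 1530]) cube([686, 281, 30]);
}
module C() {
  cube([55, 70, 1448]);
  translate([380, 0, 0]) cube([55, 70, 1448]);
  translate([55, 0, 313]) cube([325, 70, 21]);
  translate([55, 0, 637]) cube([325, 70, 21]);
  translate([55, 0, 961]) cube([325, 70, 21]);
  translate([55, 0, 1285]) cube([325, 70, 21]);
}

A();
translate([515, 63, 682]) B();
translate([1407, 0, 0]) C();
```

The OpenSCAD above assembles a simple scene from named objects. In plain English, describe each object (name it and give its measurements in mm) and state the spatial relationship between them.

A is a table: top 1277 mm (x) × 587 mm (y), 25 mm thick, upper face at z = 682 mm, on four round legs of 62 mm diameter, each leg's bounding box inset 45 mm from the nearest pair of top edges, running from z = 0 to the bottom of the top.

B is a bookshelf 724 mm wide overall, 281 mm deep and 1689 mm tall. The two sides are 19 mm thick vertical panels. 6 horizontal shelves of 30 mm thickness span between the inner faces of the sides; the lowest shelf sits on the floor and shelves are stacked with a clear vertical gap of 276 mm between each pair.

C is a wooden ladder with two side rails of 55×70 mm section and 1448 mm height, set 435 mm apart overall. Between them run 4 rectangular rungs (70 mm deep, 21 mm thick), front faces flush with the rails' −y face. The bottom of the first rung is 313 mm above the floor and each subsequent rung is 324 mm higher than the one below.

The bookshelf is on top of the table. The ladder is on the floor beside the table on its +x side.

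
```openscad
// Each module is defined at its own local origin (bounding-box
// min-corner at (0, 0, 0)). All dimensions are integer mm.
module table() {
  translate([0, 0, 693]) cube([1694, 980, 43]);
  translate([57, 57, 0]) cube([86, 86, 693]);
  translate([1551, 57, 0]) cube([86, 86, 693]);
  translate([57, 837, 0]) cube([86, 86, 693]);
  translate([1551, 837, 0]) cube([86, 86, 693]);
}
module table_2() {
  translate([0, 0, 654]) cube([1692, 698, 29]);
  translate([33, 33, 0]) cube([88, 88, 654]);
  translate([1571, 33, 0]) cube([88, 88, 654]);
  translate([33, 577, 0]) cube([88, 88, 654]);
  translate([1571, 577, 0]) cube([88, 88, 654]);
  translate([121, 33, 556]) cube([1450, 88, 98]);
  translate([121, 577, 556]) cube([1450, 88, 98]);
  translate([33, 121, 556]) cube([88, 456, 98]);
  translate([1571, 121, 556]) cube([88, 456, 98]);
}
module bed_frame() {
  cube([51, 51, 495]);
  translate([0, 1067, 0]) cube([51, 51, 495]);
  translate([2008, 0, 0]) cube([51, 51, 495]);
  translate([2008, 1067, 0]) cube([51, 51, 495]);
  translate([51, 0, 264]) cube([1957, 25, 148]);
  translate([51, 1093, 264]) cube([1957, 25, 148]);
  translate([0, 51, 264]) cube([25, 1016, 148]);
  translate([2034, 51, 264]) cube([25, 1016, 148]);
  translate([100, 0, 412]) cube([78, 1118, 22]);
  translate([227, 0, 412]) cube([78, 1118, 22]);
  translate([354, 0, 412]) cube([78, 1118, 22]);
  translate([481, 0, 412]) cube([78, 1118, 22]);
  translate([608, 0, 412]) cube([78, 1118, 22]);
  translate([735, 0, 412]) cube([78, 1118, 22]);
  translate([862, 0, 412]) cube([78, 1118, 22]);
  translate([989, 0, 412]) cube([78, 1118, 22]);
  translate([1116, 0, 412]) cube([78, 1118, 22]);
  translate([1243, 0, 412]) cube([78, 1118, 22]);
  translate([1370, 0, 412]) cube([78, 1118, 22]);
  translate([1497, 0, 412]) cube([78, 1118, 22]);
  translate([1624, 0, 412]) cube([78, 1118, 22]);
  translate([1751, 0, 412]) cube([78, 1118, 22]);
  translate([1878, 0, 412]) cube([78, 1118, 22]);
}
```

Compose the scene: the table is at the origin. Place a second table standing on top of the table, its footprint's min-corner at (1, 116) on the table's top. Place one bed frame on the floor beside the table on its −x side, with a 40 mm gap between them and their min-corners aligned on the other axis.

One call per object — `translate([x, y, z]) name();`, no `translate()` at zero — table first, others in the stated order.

table();
translate([1, 116, 736]) table_2();
translate([-2099, 0, 0]) bed_frame();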